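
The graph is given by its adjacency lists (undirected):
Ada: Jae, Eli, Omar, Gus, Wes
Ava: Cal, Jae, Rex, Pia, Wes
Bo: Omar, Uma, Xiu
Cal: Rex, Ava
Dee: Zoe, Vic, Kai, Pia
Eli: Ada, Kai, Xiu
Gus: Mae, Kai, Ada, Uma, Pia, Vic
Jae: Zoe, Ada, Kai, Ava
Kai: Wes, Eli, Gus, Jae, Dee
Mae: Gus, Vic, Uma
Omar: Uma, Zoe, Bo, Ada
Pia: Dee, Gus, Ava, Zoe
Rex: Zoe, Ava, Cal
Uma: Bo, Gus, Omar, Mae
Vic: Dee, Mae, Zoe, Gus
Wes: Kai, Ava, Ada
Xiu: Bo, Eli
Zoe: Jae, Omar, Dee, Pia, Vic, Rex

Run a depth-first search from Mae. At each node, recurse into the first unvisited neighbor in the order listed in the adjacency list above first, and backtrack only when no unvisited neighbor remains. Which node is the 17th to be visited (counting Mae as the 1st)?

Visit Mae
Mae → Gus
Gus → Kai
Kai → Wes
Wes → Ava
Ava → Cal
Cal → Rex
Rex → Zoe
Zoe → Jae
Jae → Ada
Ada → Eli
Eli → Xiu
Xiu → Bo
Bo → Omar
Omar → Uma
Zoe → Dee
Dee → Vic
Dee → Pia

Visit order: Mae, Gus, Kai, Wes, Ava, Cal, Rex, Zoe, Jae, Ada, Eli, Xiu, Bo, Omar, Uma, Dee, Vic, Pia

Vic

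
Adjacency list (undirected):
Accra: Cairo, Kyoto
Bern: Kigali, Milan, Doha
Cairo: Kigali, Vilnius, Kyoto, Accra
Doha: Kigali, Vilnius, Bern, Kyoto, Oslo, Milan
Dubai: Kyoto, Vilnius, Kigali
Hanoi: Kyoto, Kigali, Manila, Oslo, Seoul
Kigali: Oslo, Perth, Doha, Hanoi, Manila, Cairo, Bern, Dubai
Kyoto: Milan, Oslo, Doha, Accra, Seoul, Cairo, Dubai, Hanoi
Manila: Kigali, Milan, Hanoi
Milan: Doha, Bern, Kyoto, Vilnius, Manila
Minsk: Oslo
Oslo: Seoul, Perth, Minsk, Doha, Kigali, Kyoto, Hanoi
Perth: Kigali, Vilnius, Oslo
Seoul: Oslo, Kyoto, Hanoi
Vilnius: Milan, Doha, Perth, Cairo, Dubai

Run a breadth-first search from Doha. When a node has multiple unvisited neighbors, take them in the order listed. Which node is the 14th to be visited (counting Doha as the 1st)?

Visit Doha; enqueue Kigali, Vilnius, Bern, Kyoto, Oslo, Milan → queue [Kigali, Vilnius, Bern, Kyoto, Oslo, Milan]
Visit Kigali; enqueue Perth, Hanoi, Manila, Cairo, Dubai → queue [Vilnius, Bern, Kyoto, Oslo, Milan, Perth, Hanoi, Manila, Cairo, Dubai]
Visit Vilnius → queue [Bern, Kyoto, Oslo, Milan, Perth, Hanoi, Manila, Cairo, Dubai]
Visit Bern → queue [Kyoto, Oslo, Milan, Perth, Hanoi, Manila, Cairo, Dubai]
Visit Kyoto; enqueue Accra, Seoul → queue [Oslo, Milan, Perth, Hanoi, Manila, Cairo, Dubai, Accra, Seoul]
Visit Oslo; enqueue Minsk → queue [Milan, Perth, Hanoi, Manila, Cairo, Dubai, Accra, Seoul, Minsk]
Visit Milan → queue [Perth, Hanoi, Manila, Cairo, Dubai, Accra, Seoul, Minsk]
Visit Perth → queue [Hanoi, Manila, Cairo, Dubai, Accra, Seoul, Minsk]
Visit Hanoi → queue [Manila, Cairo, Dubai, Accra, Seoul, Minsk]
Visit Manila → queue [Cairo, Dubai, Accra, Seoul, Minsk]
Visit Cairo → queue [Dubai, Accra, Seoul, Minsk]
Visit Dubai → queue [Accra, Seoul, Minsk]
Visit Accra → queue [Seoul, Minsk]
Visit Seoul → queue [Minsk]
Visit Minsk → queue []

Visit order: Doha, Kigali, Vilnius, Bern, Kyoto, Oslo, Milan, Perth, Hanoi, Manila, Cairo, Dubai, Accra, Seoul, Minsk

Seoul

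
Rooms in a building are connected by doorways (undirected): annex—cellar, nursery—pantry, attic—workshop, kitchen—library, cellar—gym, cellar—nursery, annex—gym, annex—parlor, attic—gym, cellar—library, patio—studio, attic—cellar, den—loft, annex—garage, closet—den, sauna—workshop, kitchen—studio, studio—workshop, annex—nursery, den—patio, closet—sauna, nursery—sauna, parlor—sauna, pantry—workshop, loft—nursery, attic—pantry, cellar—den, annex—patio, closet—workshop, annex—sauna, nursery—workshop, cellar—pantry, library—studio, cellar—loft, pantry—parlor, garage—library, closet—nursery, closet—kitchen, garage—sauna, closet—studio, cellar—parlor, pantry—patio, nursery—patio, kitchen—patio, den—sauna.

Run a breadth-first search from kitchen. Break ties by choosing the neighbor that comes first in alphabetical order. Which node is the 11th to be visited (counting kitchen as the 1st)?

garage

Visit kitchen; enqueue closet, library, patio, studio → queue [closet, library, patio, studio]
Visit closet; enqueue den, nursery, sauna, workshop → queue [library, patio, studio, den, nursery, sauna, workshop]
Visit library; enqueue cellar, garage → queue [patio, studio, den, nursery, sauna, workshop, cellar, garage]
Visit patio; enqueue annex, pantry → queue [studio, den, nursery, sauna, workshop, cellar, garage, annex, pantry]
Visit studio → queue [den, nursery, sauna, workshop, cellar, garage, annex, pantry]
Visit den; enqueue loft → queue [nursery, sauna, workshop, cellar, garage, annex, pantry, loft]
Visit nursery → queue [sauna, workshop, cellar, garage, annex, pantry, loft]
Visit sauna; enqueue parlor → queue [workshop, cellar, garage, annex, pantry, loft, parlor]
Visit workshop; enqueue attic → queue [cellar, garage, annex, pantry, loft, parlor, attic]
Visit cellar; enqueue gym → queue [garage, annex, pantry, loft, parlor, attic, gym]
Visit garage → queue [annex, pantry, loft, parlor, attic, gym]
Visit annex → queue [pantry, loft, parlor, attic, gym]
Visit pantry → queue [loft, parlor, attic, gym]
Visit loft → queue [parlor, attic, gym]
Visit parlor → queue [attic, gym]
Visit attic → queue [gym]
Visit gym → queue []

Visit order: kitchen, closet, library, patio, studio, den, nursery, sauna, workshop, cellar, garage, annex, pantry, loft, parlor, attic, gym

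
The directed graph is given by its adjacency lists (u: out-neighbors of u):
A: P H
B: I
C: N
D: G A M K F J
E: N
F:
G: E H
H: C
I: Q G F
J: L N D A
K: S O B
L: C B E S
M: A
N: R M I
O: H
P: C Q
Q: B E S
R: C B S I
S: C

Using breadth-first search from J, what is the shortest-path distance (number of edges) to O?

Level 0: J
Level 1: A, D, L, N
Level 2: B, C, E, F, G, H, I, K, M, P, R, S
Level 3: O, Q
O first appears at level 3.

3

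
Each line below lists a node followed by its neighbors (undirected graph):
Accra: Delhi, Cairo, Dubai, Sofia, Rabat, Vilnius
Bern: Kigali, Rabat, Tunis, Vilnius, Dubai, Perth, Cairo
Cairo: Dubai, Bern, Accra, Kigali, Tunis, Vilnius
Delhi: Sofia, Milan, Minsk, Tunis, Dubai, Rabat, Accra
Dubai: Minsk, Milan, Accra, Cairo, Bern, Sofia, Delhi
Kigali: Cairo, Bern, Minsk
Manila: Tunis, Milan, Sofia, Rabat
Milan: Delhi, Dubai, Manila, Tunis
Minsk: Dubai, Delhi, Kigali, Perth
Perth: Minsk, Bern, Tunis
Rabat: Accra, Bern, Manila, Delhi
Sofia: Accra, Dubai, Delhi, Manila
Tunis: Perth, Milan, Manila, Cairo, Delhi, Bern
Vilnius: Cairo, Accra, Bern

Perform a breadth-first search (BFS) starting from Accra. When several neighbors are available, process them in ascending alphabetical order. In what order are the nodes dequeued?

Accra Cairo Delhi Dubai Rabat Sofia Vilnius Bern Kigali Tunis Milan Minsk Manila Perth

Visit Accra; enqueue Cairo, Delhi, Dubai, Rabat, Sofia, Vilnius → queue [Cairo, Delhi, Dubai, Rabat, Sofia, Vilnius]
Visit Cairo; enqueue Bern, Kigali, Tunis → queue [Delhi, Dubai, Rabat, Sofia, Vilnius, Bern, Kigali, Tunis]
Visit Delhi; enqueue Milan, Minsk → queue [Dubai, Rabat, Sofia, Vilnius, Bern, Kigali, Tunis, Milan, Minsk]
Visit Dubai → queue [Rabat, Sofia, Vilnius, Bern, Kigali, Tunis, Milan, Minsk]
Visit Rabat; enqueue Manila → queue [Sofia, Vilnius, Bern, Kigali, Tunis, Milan, Minsk, Manila]
Visit Sofia → queue [Vilnius, Bern, Kigali, Tunis, Milan, Minsk, Manila]
Visit Vilnius → queue [Bern, Kigali, Tunis, Milan, Minsk, Manila]
Visit Bern; enqueue Perth → queue [Kigali, Tunis, Milan, Minsk, Manila, Perth]
Visit Kigali → queue [Tunis, Milan, Minsk, Manila, Perth]
Visit Tunis → queue [Milan, Minsk, Manila, Perth]
Visit Milan → queue [Minsk, Manila, Perth]
Visit Minsk → queue [Manila, Perth]
Visit Manila → queue [Perth]
Visit Perth → queue []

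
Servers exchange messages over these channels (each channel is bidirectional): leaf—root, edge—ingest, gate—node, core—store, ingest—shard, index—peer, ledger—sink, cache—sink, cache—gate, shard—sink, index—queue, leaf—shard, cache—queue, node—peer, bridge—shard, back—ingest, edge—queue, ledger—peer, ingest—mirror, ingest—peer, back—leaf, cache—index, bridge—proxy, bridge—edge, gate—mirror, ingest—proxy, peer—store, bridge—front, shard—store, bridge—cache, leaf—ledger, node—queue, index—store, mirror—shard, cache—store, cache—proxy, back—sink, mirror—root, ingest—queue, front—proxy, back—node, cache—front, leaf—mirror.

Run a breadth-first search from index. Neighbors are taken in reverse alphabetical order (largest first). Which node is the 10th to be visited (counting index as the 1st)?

edge

Visit index; enqueue store, queue, peer, cache → queue [store, queue, peer, cache]
Visit store; enqueue shard, core → queue [queue, peer, cache, shard, core]
Visit queue; enqueue node, ingest, edge → queue [peer, cache, shard, core, node, ingest, edge]
Visit peer; enqueue ledger → queue [cache, shard, core, node, ingest, edge, ledger]
Visit cache; enqueue sink, proxy, gate, front, bridge → queue [shard, core, node, ingest, edge, ledger, sink, proxy, gate, front, bridge]
Visit shard; enqueue mirror, leaf → queue [core, node, ingest, edge, ledger, sink, proxy, gate, front, bridge, mirror, leaf]
Visit core → queue [node, ingest, edge, ledger, sink, proxy, gate, front, bridge, mirror, leaf]
Visit node; enqueue back → queue [ingest, edge, ledger, sink, proxy, gate, front, bridge, mirror, leaf, back]
Visit ingest → queue [edge, ledger, sink, proxy, gate, front, bridge, mirror, leaf, back]
Visit edge → queue [ledger, sink, proxy, gate, front, bridge, mirror, leaf, back]
Visit ledger → queue [sink, proxy, gate, front, bridge, mirror, leaf, back]
Visit sink → queue [proxy, gate, front, bridge, mirror, leaf, back]
Visit proxy → queue [gate, front, bridge, mirror, leaf, back]
Visit gate → queue [front, bridge, mirror, leaf, back]
Visit front → queue [bridge, mirror, leaf, back]
Visit bridge → queue [mirror, leaf, back]
Visit mirror; enqueue root → queue [leaf, back, root]
Visit leaf → queue [back, root]
Visit back → queue [root]
Visit root → queue []

Visit order: index, store, queue, peer, cache, shard, core, node, ingest, edge, ledger, sink, proxy, gate, front, bridge, mirror, leaf, back, root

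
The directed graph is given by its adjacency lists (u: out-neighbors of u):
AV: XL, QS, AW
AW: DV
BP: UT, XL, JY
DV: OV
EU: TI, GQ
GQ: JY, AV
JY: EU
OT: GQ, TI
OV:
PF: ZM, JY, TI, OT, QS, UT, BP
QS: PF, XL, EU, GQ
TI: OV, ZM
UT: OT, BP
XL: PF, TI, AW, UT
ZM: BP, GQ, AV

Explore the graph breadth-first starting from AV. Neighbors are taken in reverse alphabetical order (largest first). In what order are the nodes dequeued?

AV → XL → QS → AW → UT → TI → PF → GQ → EU → DV → OT → BP → ZM → OV → JY

Visit AV; enqueue XL, QS, AW → queue [XL, QS, AW]
Visit XL; enqueue UT, TI, PF → queue [QS, AW, UT, TI, PF]
Visit QS; enqueue GQ, EU → queue [AW, UT, TI, PF, GQ, EU]
Visit AW; enqueue DV → queue [UT, TI, PF, GQ, EU, DV]
Visit UT; enqueue OT, BP → queue [TI, PF, GQ, EU, DV, OT, BP]
Visit TI; enqueue ZM, OV → queue [PF, GQ, EU, DV, OT, BP, ZM, OV]
Visit PF; enqueue JY → queue [GQ, EU, DV, OT, BP, ZM, OV, JY]
Visit GQ → queue [EU, DV, OT, BP, ZM, OV, JY]
Visit EU → queue [DV, OT, BP, ZM, OV, JY]
Visit DV → queue [OT, BP, ZM, OV, JY]
Visit OT → queue [BP, ZM, OV, JY]
Visit BP → queue [ZM, OV, JY]
Visit ZM → queue [OV, JY]
Visit OV → queue [JY]
Visit JY → queue []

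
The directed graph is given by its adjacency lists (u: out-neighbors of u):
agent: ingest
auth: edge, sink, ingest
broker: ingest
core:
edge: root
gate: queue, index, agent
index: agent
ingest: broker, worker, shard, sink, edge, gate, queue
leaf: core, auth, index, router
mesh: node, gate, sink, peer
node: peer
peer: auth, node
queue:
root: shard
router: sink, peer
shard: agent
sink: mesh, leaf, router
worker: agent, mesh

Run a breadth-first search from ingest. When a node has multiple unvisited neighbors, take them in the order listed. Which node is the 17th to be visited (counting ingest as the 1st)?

core

Visit ingest; enqueue broker, worker, shard, sink, edge, gate, queue → queue [broker, worker, shard, sink, edge, gate, queue]
Visit broker → queue [worker, shard, sink, edge, gate, queue]
Visit worker; enqueue agent, mesh → queue [shard, sink, edge, gate, queue, agent, mesh]
Visit shard → queue [sink, edge, gate, queue, agent, mesh]
Visit sink; enqueue leaf, router → queue [edge, gate, queue, agent, mesh, leaf, router]
Visit edge; enqueue root → queue [gate, queue, agent, mesh, leaf, router, root]
Visit gate; enqueue index → queue [queue, agent, mesh, leaf, router, root, index]
Visit queue → queue [agent, mesh, leaf, router, root, index]
Visit agent → queue [mesh, leaf, router, root, index]
Visit mesh; enqueue node, peer → queue [leaf, router, root, index, node, peer]
Visit leaf; enqueue core, auth → queue [router, root, index, node, peer, core, auth]
Visit router → queue [root, index, node, peer, core, auth]
Visit root → queue [index, node, peer, core, auth]
Visit index → queue [node, peer, core, auth]
Visit node → queue [peer, core, auth]
Visit peer → queue [core, auth]
Visit core → queue [auth]
Visit auth → queue []

Visit order: ingest, broker, worker, shard, sink, edge, gate, queue, agent, mesh, leaf, router, root, index, node, peer, core, auth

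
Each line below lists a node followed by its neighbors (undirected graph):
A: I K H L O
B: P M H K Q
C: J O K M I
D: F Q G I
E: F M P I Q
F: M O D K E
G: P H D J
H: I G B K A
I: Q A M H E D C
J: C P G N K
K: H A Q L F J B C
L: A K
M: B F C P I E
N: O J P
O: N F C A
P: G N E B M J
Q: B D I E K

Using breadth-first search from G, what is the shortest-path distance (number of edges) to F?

2

Level 0: G
Level 1: D, H, J, P
Level 2: A, B, C, E, F, I, K, M, N, Q
Level 3: L, O
F first appears at level 2.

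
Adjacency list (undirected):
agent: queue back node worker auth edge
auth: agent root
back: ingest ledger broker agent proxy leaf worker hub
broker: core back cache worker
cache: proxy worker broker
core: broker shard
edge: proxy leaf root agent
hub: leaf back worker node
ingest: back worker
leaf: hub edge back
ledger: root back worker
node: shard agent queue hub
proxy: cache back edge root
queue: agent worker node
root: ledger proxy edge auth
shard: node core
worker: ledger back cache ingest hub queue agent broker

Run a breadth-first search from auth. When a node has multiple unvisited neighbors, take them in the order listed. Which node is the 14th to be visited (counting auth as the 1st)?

Visit auth; enqueue agent, root → queue [agent, root]
Visit agent; enqueue queue, back, node, worker, edge → queue [root, queue, back, node, worker, edge]
Visit root; enqueue ledger, proxy → queue [queue, back, node, worker, edge, ledger, proxy]
Visit queue → queue [back, node, worker, edge, ledger, proxy]
Visit back; enqueue ingest, broker, leaf, hub → queue [node, worker, edge, ledger, proxy, ingest, broker, leaf, hub]
Visit node; enqueue shard → queue [worker, edge, ledger, proxy, ingest, broker, leaf, hub, shard]
Visit worker; enqueue cache → queue [edge, ledger, proxy, ingest, broker, leaf, hub, shard, cache]
Visit edge → queue [ledger, proxy, ingest, broker, leaf, hub, shard, cache]
Visit ledger → queue [proxy, ingest, broker, leaf, hub, shard, cache]
Visit proxy → queue [ingest, broker, leaf, hub, shard, cache]
Visit ingest → queue [broker, leaf, hub, shard, cache]
Visit broker; enqueue core → queue [leaf, hub, shard, cache, core]
Visit leaf → queue [hub, shard, cache, core]
Visit hub → queue [shard, cache, core]
Visit shard → queue [cache, core]
Visit cache → queue [core]
Visit core → queue []

Visit order: auth, agent, root, queue, back, node, worker, edge, ledger, proxy, ingest, broker, leaf, hub, shard, cache, core

hub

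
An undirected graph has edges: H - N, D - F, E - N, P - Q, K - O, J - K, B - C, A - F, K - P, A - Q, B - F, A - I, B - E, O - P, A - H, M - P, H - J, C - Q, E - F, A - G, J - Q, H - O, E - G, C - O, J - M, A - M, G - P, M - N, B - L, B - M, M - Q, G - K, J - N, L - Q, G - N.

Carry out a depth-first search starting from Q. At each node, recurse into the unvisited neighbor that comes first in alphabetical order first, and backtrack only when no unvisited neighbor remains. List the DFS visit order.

Q, A, F, B, C, O, H, J, K, G, E, N, M, P, L, D, I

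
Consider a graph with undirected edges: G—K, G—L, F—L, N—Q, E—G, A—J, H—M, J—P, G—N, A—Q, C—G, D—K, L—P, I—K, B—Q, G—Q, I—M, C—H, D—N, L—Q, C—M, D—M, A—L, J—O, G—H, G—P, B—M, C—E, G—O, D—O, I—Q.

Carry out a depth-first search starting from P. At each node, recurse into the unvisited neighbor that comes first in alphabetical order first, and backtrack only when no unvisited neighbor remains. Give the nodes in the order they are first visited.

P -> G -> C -> E -> H -> M -> B -> Q -> A -> J -> O -> D -> K -> I -> N -> L -> F

Visit P
P → G
G → C
C → E
C → H
H → M
M → B
B → Q
Q → A
A → J
J → O
O → D
D → K
K → I
D → N
A → L
L → F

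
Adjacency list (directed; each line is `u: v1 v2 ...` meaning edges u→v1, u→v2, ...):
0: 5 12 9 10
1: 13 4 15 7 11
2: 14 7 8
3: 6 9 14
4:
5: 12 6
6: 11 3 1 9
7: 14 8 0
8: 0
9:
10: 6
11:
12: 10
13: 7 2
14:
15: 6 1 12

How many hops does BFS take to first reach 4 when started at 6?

Level 0: 6
Level 1: 1, 3, 9, 11
Level 2: 4, 7, 13, 14, 15
Level 3: 0, 2, 8, 12
Level 4: 5, 10
4 first appears at level 2.

2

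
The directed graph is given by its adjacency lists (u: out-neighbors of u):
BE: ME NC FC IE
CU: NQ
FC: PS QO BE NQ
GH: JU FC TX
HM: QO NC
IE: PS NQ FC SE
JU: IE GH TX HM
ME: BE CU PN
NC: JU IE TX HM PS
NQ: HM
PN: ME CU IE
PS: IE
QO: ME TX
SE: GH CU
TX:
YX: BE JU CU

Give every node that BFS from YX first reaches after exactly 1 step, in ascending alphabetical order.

BE, CU, JU

Level 0: YX
Level 1: BE, CU, JU
Level 2: FC, GH, HM, IE, ME, NC, NQ, TX
Level 3: PN, PS, QO, SE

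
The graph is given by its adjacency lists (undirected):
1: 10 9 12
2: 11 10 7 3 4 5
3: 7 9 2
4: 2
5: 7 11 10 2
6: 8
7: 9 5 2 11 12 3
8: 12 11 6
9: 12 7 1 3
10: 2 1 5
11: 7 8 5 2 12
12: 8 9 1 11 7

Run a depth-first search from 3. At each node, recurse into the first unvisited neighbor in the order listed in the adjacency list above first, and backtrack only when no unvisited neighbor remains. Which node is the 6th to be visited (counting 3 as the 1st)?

11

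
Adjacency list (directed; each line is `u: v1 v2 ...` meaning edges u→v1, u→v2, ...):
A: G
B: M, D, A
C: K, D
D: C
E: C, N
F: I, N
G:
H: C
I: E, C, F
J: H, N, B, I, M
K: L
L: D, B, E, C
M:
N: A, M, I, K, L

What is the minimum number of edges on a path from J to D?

2

Level 0: J
Level 1: B, H, I, M, N
Level 2: A, C, D, E, F, K, L
Level 3: G
D first appears at level 2.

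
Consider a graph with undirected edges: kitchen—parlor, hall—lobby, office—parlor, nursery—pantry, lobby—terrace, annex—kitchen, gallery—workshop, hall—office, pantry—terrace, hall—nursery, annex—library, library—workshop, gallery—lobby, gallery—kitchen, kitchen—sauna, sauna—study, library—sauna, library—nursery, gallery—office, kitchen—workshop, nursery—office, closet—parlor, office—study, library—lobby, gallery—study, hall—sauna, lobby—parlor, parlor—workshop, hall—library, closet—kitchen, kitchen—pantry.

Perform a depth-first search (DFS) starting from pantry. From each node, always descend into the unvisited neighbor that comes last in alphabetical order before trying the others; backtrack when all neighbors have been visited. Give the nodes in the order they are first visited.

Visit pantry
pantry → terrace
terrace → lobby
lobby → parlor
parlor → workshop
workshop → library
library → sauna
sauna → study
study → office
office → nursery
nursery → hall
office → gallery
gallery → kitchen
kitchen → closet
kitchen → annex

pantry terrace lobby parlor workshop library sauna study office nursery hall gallery kitchen closet annex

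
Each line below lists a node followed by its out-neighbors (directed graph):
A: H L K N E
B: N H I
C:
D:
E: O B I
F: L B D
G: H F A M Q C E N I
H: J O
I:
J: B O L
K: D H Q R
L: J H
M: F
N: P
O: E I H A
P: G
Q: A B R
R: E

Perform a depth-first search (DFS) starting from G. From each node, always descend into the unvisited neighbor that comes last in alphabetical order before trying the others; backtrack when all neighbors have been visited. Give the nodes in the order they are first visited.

G, Q, R, E, O, I, H, J, L, B, N, P, A, K, D, M, F, C

Visit G
G → Q
Q → R
R → E
E → O
O → I
O → H
H → J
J → L
J → B
B → N
N → P
O → A
A → K
K → D
G → M
M → F
G → C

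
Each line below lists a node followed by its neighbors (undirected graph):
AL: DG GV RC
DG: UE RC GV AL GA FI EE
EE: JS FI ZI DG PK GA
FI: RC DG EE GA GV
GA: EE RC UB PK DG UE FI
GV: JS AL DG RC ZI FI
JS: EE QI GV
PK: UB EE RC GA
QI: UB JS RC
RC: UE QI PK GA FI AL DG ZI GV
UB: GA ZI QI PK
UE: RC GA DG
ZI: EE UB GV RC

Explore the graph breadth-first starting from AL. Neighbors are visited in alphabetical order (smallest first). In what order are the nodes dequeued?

AL -> DG -> GV -> RC -> EE -> FI -> GA -> UE -> JS -> ZI -> PK -> QI -> UB

Visit AL; enqueue DG, GV, RC → queue [DG, GV, RC]
Visit DG; enqueue EE, FI, GA, UE → queue [GV, RC, EE, FI, GA, UE]
Visit GV; enqueue JS, ZI → queue [RC, EE, FI, GA, UE, JS, ZI]
Visit RC; enqueue PK, QI → queue [EE, FI, GA, UE, JS, ZI, PK, QI]
Visit EE → queue [FI, GA, UE, JS, ZI, PK, QI]
Visit FI → queue [GA, UE, JS, ZI, PK, QI]
Visit GA; enqueue UB → queue [UE, JS, ZI, PK, QI, UB]
Visit UE → queue [JS, ZI, PK, QI, UB]
Visit JS → queue [ZI, PK, QI, UB]
Visit ZI → queue [PK, QI, UB]
Visit PK → queue [QI, UB]
Visit QI → queue [UB]
Visit UB → queue []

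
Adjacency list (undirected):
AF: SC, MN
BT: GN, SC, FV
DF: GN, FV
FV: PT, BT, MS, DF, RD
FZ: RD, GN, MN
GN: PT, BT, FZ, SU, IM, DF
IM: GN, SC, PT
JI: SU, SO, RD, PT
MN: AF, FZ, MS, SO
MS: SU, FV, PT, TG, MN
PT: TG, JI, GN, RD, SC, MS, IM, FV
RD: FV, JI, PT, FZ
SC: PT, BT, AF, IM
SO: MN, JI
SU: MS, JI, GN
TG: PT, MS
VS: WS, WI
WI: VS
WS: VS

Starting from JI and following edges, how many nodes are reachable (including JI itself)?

16

BFS from JI visits: JI, PT, RD, SO, SU, FV, GN, IM, MS, SC, TG, FZ, MN, BT, DF, AF
Reachable nodes: 16 of 19 total.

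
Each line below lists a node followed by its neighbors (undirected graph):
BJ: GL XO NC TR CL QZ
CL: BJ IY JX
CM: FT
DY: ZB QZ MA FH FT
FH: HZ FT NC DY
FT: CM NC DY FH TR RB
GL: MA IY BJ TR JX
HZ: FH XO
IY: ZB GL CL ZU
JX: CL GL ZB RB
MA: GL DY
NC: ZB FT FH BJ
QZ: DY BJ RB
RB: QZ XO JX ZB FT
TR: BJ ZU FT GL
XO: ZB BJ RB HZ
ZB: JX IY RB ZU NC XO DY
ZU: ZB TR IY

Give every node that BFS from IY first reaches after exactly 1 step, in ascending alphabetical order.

Level 0: IY
Level 1: CL, GL, ZB, ZU
Level 2: BJ, DY, JX, MA, NC, RB, TR, XO
Level 3: FH, FT, HZ, QZ
Level 4: CM

CL, GL, ZB, ZU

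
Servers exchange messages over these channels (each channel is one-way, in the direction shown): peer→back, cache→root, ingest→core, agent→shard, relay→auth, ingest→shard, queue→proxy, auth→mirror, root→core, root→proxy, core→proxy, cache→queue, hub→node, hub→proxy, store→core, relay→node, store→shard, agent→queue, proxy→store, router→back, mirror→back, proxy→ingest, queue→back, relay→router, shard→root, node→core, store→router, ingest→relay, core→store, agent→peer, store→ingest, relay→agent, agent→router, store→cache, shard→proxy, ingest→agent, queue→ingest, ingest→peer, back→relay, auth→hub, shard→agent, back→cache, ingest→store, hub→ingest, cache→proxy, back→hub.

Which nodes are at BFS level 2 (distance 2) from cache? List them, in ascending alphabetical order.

back, core, ingest, store

Level 0: cache
Level 1: proxy, queue, root
Level 2: back, core, ingest, store
Level 3: agent, hub, peer, relay, router, shard
Level 4: auth, node
Level 5: mirror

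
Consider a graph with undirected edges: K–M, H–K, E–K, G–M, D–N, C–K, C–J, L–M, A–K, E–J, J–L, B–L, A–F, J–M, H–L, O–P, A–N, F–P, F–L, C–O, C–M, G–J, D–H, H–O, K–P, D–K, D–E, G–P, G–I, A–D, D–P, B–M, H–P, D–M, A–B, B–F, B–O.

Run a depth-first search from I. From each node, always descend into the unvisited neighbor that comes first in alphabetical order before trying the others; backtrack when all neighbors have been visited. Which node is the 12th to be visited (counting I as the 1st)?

E

Visit I
I → G
G → J
J → C
C → K
K → A
A → B
B → F
F → L
L → H
H → D
D → E
D → M
D → N
D → P
P → O

Visit order: I, G, J, C, K, A, B, F, L, H, D, E, M, N, P, O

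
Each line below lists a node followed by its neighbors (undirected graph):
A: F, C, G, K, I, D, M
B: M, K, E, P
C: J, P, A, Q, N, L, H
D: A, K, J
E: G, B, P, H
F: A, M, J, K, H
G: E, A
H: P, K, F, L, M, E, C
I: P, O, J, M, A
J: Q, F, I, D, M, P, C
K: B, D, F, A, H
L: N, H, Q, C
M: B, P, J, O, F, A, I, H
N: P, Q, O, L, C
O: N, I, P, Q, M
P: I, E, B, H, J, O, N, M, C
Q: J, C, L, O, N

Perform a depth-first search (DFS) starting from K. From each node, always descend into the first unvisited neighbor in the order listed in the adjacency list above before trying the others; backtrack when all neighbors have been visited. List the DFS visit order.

K, B, M, P, I, O, N, Q, J, F, A, C, L, H, E, G, D

Visit K
K → B
B → M
M → P
P → I
I → O
O → N
N → Q
Q → J
J → F
F → A
A → C
C → L
L → H
H → E
E → G
A → D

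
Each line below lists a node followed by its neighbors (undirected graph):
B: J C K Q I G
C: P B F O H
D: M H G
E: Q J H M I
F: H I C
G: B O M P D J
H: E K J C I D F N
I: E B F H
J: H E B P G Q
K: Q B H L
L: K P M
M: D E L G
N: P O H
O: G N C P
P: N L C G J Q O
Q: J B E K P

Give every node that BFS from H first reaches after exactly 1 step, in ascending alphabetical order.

C, D, E, F, I, J, K, N

Level 0: H
Level 1: C, D, E, F, I, J, K, N
Level 2: B, G, L, M, O, P, Q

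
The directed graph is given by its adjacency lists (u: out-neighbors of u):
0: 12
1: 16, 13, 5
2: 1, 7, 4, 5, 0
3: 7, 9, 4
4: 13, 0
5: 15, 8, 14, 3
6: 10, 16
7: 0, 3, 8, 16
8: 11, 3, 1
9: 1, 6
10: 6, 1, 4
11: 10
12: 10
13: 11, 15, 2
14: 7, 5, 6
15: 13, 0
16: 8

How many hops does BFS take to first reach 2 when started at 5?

3

Level 0: 5
Level 1: 3, 8, 14, 15
Level 2: 0, 1, 4, 6, 7, 9, 11, 13
Level 3: 2, 10, 12, 16
2 first appears at level 3.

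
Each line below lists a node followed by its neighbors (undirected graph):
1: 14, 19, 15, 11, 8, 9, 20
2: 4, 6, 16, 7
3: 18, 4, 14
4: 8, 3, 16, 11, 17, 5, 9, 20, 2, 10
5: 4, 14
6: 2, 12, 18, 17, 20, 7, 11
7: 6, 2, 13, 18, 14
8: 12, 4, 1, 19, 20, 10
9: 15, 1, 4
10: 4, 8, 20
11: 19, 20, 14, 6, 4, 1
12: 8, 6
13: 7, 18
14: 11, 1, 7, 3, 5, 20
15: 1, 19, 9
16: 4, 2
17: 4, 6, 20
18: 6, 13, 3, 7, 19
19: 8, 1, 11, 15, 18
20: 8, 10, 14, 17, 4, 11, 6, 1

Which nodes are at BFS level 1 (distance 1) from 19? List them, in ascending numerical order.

1, 8, 11, 15, 18

Level 0: 19
Level 1: 1, 8, 11, 15, 18
Level 2: 3, 4, 6, 7, 9, 10, 12, 13, 14, 20
Level 3: 2, 5, 16, 17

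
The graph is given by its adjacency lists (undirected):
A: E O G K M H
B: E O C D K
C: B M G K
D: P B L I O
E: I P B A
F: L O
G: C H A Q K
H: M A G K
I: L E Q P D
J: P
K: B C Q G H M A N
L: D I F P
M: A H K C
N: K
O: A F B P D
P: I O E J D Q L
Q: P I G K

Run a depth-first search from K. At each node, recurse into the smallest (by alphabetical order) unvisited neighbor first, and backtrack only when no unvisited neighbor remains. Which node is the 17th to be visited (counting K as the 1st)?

N

Visit K
K → A
A → E
E → B
B → C
C → G
G → H
H → M
G → Q
Q → I
I → D
D → L
L → F
F → O
O → P
P → J
K → N

Visit order: K, A, E, B, C, G, H, M, Q, I, D, L, F, O, P, J, N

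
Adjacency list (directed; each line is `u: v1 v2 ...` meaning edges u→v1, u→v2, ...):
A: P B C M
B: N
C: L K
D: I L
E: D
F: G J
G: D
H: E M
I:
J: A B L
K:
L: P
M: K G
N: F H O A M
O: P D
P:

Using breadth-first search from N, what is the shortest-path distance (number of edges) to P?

Level 0: N
Level 1: A, F, H, M, O
Level 2: B, C, D, E, G, J, K, P
Level 3: I, L
P first appears at level 2.

2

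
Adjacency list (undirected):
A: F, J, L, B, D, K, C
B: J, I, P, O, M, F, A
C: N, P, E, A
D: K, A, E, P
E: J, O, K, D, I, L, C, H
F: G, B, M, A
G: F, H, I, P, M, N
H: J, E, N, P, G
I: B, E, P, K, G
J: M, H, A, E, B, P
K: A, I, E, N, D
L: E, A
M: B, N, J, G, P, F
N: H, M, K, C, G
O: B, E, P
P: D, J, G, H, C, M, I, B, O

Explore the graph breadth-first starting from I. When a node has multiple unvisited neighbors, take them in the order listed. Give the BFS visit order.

I, B, E, P, K, G, J, O, M, F, A, D, L, C, H, N

Visit I; enqueue B, E, P, K, G → queue [B, E, P, K, G]
Visit B; enqueue J, O, M, F, A → queue [E, P, K, G, J, O, M, F, A]
Visit E; enqueue D, L, C, H → queue [P, K, G, J, O, M, F, A, D, L, C, H]
Visit P → queue [K, G, J, O, M, F, A, D, L, C, H]
Visit K; enqueue N → queue [G, J, O, M, F, A, D, L, C, H, N]
Visit G → queue [J, O, M, F, A, D, L, C, H, N]
Visit J → queue [O, M, F, A, D, L, C, H, N]
Visit O → queue [M, F, A, D, L, C, H, N]
Visit M → queue [F, A, D, L, C, H, N]
Visit F → queue [A, D, L, C, H, N]
Visit A → queue [D, L, C, H, N]
Visit D → queue [L, C, H, N]
Visit L → queue [C, H, N]
Visit C → queue [H, N]
Visit H → queue [N]
Visit N → queue []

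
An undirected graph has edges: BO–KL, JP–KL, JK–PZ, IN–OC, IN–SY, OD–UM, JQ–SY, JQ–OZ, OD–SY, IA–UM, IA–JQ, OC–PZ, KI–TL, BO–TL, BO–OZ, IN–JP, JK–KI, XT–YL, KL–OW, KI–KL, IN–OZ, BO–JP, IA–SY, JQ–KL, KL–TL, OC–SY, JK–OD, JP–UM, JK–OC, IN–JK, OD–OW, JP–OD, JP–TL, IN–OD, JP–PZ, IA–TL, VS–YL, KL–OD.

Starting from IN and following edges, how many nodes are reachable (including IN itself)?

16

BFS from IN visits: IN, SY, OZ, OD, OC, JP, JK, JQ, IA, BO, UM, OW, KL, PZ, TL, KI
Reachable nodes: 16 of 19 total.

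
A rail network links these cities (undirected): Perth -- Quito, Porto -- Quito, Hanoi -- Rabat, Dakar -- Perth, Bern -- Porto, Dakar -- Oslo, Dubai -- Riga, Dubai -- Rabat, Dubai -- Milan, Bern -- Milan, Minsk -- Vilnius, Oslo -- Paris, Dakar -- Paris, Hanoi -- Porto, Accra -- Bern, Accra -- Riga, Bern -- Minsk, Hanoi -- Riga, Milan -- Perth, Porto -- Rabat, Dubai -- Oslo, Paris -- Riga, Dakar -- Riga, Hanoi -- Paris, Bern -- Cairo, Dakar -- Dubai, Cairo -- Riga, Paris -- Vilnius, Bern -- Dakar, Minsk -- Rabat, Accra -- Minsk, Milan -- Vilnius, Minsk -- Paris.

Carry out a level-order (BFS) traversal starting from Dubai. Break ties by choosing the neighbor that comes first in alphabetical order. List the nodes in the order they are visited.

Visit Dubai; enqueue Dakar, Milan, Oslo, Rabat, Riga → queue [Dakar, Milan, Oslo, Rabat, Riga]
Visit Dakar; enqueue Bern, Paris, Perth → queue [Milan, Oslo, Rabat, Riga, Bern, Paris, Perth]
Visit Milan; enqueue Vilnius → queue [Oslo, Rabat, Riga, Bern, Paris, Perth, Vilnius]
Visit Oslo → queue [Rabat, Riga, Bern, Paris, Perth, Vilnius]
Visit Rabat; enqueue Hanoi, Minsk, Porto → queue [Riga, Bern, Paris, Perth, Vilnius, Hanoi, Minsk, Porto]
Visit Riga; enqueue Accra, Cairo → queue [Bern, Paris, Perth, Vilnius, Hanoi, Minsk, Porto, Accra, Cairo]
Visit Bern → queue [Paris, Perth, Vilnius, Hanoi, Minsk, Porto, Accra, Cairo]
Visit Paris → queue [Perth, Vilnius, Hanoi, Minsk, Porto, Accra, Cairo]
Visit Perth; enqueue Quito → queue [Vilnius, Hanoi, Minsk, Porto, Accra, Cairo, Quito]
Visit Vilnius → queue [Hanoi, Minsk, Porto, Accra, Cairo, Quito]
Visit Hanoi → queue [Minsk, Porto, Accra, Cairo, Quito]
Visit Minsk → queue [Porto, Accra, Cairo, Quito]
Visit Porto → queue [Accra, Cairo, Quito]
Visit Accra → queue [Cairo, Quito]
Visit Cairo → queue [Quito]
Visit Quito → queue []

Dubai, Dakar, Milan, Oslo, Rabat, Riga, Bern, Paris, Perth, Vilnius, Hanoi, Minsk, Porto, Accra, Cairo, Quito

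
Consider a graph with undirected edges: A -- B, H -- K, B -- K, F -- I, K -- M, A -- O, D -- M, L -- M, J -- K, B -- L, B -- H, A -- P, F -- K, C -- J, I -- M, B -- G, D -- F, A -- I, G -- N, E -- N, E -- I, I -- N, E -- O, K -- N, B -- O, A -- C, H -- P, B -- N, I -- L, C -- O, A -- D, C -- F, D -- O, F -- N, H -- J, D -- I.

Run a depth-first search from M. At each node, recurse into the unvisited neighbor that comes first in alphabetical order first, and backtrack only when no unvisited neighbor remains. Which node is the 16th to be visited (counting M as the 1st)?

L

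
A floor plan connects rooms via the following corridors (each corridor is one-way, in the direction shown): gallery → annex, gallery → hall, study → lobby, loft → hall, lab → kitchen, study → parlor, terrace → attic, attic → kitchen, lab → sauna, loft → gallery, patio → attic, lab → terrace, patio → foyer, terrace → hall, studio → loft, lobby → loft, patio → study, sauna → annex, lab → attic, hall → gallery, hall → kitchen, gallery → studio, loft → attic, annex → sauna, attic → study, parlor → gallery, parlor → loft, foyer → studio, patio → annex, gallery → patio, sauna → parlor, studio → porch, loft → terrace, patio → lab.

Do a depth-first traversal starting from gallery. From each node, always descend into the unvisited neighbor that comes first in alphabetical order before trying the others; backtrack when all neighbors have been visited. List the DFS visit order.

Visit gallery
gallery → annex
annex → sauna
sauna → parlor
parlor → loft
loft → attic
attic → kitchen
attic → study
study → lobby
loft → hall
loft → terrace
gallery → patio
patio → foyer
foyer → studio
studio → porch
patio → lab

gallery, annex, sauna, parlor, loft, attic, kitchen, study, lobby, hall, terrace, patio, foyer, studio, porch, lab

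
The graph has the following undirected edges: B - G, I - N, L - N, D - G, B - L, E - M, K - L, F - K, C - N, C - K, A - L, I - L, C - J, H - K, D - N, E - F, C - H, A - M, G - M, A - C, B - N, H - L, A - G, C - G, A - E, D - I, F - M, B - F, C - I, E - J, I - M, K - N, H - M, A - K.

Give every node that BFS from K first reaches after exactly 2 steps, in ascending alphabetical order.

B, D, E, G, I, J, M

Level 0: K
Level 1: A, C, F, H, L, N
Level 2: B, D, E, G, I, J, M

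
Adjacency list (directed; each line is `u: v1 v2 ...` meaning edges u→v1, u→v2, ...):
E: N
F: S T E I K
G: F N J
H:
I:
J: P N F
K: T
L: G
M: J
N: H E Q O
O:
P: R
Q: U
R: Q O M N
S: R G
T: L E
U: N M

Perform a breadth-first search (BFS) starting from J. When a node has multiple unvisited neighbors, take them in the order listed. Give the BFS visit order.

Visit J; enqueue P, N, F → queue [P, N, F]
Visit P; enqueue R → queue [N, F, R]
Visit N; enqueue H, E, Q, O → queue [F, R, H, E, Q, O]
Visit F; enqueue S, T, I, K → queue [R, H, E, Q, O, S, T, I, K]
Visit R; enqueue M → queue [H, E, Q, O, S, T, I, K, M]
Visit H → queue [E, Q, O, S, T, I, K, M]
Visit E → queue [Q, O, S, T, I, K, M]
Visit Q; enqueue U → queue [O, S, T, I, K, M, U]
Visit O → queue [S, T, I, K, M, U]
Visit S; enqueue G → queue [T, I, K, M, U, G]
Visit T; enqueue L → queue [I, K, M, U, G, L]
Visit I → queue [K, M, U, G, L]
Visit K → queue [M, U, G, L]
Visit M → queue [U, G, L]
Visit U → queue [G, L]
Visit G → queue [L]
Visit L → queue []

J → P → N → F → R → H → E → Q → O → S → T → I → K → M → U → G → L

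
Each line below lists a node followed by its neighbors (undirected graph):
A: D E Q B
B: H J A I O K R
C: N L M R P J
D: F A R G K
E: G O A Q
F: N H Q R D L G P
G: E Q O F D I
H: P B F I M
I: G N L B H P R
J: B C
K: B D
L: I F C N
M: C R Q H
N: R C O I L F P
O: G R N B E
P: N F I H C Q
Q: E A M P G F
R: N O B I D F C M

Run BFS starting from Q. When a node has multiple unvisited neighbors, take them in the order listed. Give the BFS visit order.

Q -> E -> A -> M -> P -> G -> F -> O -> D -> B -> C -> R -> H -> N -> I -> L -> K -> J

Visit Q; enqueue E, A, M, P, G, F → queue [E, A, M, P, G, F]
Visit E; enqueue O → queue [A, M, P, G, F, O]
Visit A; enqueue D, B → queue [M, P, G, F, O, D, B]
Visit M; enqueue C, R, H → queue [P, G, F, O, D, B, C, R, H]
Visit P; enqueue N, I → queue [G, F, O, D, B, C, R, H, N, I]
Visit G → queue [F, O, D, B, C, R, H, N, I]
Visit F; enqueue L → queue [O, D, B, C, R, H, N, I, L]
Visit O → queue [D, B, C, R, H, N, I, L]
Visit D; enqueue K → queue [B, C, R, H, N, I, L, K]
Visit B; enqueue J → queue [C, R, H, N, I, L, K, J]
Visit C → queue [R, H, N, I, L, K, J]
Visit R → queue [H, N, I, L, K, J]
Visit H → queue [N, I, L, K, J]
Visit N → queue [I, L, K, J]
Visit I → queue [L, K, J]
Visit L → queue [K, J]
Visit K → queue [J]
Visit J → queue []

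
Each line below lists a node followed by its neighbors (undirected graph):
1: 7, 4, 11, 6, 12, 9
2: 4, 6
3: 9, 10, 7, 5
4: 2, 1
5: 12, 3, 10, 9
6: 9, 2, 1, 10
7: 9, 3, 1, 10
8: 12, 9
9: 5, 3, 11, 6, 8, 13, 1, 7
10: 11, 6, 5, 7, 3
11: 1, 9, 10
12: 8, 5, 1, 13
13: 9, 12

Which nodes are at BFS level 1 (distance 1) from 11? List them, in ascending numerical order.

1, 9, 10

Level 0: 11
Level 1: 1, 9, 10
Level 2: 3, 4, 5, 6, 7, 8, 12, 13
Level 3: 2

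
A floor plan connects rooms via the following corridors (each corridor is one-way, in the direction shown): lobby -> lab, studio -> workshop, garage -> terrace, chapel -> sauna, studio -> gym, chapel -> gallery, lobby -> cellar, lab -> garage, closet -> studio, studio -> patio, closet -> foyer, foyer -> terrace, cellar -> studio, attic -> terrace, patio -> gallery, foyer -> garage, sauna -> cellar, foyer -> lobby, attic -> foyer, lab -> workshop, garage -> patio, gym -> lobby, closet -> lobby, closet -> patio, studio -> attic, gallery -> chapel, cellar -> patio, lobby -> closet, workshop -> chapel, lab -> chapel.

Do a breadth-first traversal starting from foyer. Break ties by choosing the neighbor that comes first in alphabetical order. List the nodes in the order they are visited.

foyer -> garage -> lobby -> terrace -> patio -> cellar -> closet -> lab -> gallery -> studio -> chapel -> workshop -> attic -> gym -> sauna

Visit foyer; enqueue garage, lobby, terrace → queue [garage, lobby, terrace]
Visit garage; enqueue patio → queue [lobby, terrace, patio]
Visit lobby; enqueue cellar, closet, lab → queue [terrace, patio, cellar, closet, lab]
Visit terrace → queue [patio, cellar, closet, lab]
Visit patio; enqueue gallery → queue [cellar, closet, lab, gallery]
Visit cellar; enqueue studio → queue [closet, lab, gallery, studio]
Visit closet → queue [lab, gallery, studio]
Visit lab; enqueue chapel, workshop → queue [gallery, studio, chapel, workshop]
Visit gallery → queue [studio, chapel, workshop]
Visit studio; enqueue attic, gym → queue [chapel, workshop, attic, gym]
Visit chapel; enqueue sauna → queue [workshop, attic, gym, sauna]
Visit workshop → queue [attic, gym, sauna]
Visit attic → queue [gym, sauna]
Visit gym → queue [sauna]
Visit sauna → queue []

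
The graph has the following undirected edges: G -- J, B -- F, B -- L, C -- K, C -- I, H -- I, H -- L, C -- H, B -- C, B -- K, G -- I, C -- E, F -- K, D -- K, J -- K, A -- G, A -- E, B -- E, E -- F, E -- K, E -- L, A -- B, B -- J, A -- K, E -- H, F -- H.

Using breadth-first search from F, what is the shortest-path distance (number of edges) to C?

Level 0: F
Level 1: B, E, H, K
Level 2: A, C, D, I, J, L
Level 3: G
C first appears at level 2.

2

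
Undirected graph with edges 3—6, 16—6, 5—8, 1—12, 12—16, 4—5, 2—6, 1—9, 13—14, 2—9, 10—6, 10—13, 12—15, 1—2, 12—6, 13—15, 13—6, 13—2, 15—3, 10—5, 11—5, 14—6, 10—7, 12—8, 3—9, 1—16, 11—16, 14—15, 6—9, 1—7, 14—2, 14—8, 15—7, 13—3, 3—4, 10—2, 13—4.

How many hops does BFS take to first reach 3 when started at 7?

2

Level 0: 7
Level 1: 1, 10, 15
Level 2: 2, 3, 5, 6, 9, 12, 13, 14, 16
Level 3: 4, 8, 11
3 first appears at level 2.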